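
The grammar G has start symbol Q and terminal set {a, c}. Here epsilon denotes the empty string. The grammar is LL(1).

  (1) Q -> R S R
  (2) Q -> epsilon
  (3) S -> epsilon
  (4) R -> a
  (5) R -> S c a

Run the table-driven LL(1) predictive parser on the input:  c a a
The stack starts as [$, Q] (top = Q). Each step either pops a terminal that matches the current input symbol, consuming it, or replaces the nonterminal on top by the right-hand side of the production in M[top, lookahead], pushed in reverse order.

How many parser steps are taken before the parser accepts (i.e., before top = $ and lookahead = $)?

8

step 1: stack=$ Q  input=c a a $  — expand Q -> R S R
step 2: stack=$ R S R  input=c a a $  — expand R -> S c a
step 3: stack=$ R S a c S  input=c a a $  — expand S -> epsilon
step 4: stack=$ R S a c  input=c a a $  — match c
step 5: stack=$ R S a  input=a a $  — match a
step 6: stack=$ R S  input=a $  — expand S -> epsilon
step 7: stack=$ R  input=a $  — expand R -> a
step 8: stack=$ a  input=a $  — match a
Accept reached after 8 steps.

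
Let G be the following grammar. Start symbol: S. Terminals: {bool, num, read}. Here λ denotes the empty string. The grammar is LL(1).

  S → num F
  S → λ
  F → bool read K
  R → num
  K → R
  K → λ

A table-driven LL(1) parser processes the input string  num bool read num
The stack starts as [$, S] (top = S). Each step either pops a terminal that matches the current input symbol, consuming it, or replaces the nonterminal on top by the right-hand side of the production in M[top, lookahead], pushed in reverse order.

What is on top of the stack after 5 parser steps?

step 1: stack=$ S  input=num bool read num $  — expand S → num F
step 2: stack=$ F num  input=num bool read num $  — match num
step 3: stack=$ F  input=bool read num $  — expand F → bool read K
step 4: stack=$ K read bool  input=bool read num $  — match bool
step 5: stack=$ K read  input=read num $  — match read
Stack after step 5: $ K (top = K).

K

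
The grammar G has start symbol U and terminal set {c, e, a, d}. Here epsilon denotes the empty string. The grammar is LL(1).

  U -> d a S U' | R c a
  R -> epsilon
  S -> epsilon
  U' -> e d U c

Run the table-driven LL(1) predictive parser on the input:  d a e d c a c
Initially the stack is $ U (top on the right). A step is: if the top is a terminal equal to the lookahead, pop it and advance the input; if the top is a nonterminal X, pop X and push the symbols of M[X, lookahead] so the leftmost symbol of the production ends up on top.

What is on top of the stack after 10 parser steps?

      Stack       Input            Action
   1  $ U         d a e d c a c $  expand U -> d a S U'
   2  $ U' S a d  d a e d c a c $  match d
   3  $ U' S a    a e d c a c $    match a
   4  $ U' S      e d c a c $      expand S -> epsilon
   5  $ U'        e d c a c $      expand U' -> e d U c
   6  $ c U d e   e d c a c $      match e
   7  $ c U d     d c a c $        match d
   8  $ c U       c a c $          expand U -> R c a
   9  $ c a c R   c a c $          expand R -> epsilon
  10  $ c a c     c a c $          match c
Stack after step 10: $ c a (top = a).

a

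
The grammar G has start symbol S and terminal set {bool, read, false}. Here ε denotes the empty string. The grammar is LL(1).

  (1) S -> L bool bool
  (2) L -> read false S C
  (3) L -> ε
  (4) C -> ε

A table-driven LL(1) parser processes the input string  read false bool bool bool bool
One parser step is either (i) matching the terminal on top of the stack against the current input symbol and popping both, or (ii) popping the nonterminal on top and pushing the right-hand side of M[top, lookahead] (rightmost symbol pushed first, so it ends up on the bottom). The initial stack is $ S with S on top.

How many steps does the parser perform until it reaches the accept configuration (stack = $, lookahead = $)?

11

step 1: stack=$ S  input=read false bool bool bool bool $  — expand S -> L bool bool
step 2: stack=$ bool bool L  input=read false bool bool bool bool $  — expand L -> read false S C
step 3: stack=$ bool bool C S false read  input=read false bool bool bool bool $  — match read
step 4: stack=$ bool bool C S false  input=false bool bool bool bool $  — match false
step 5: stack=$ bool bool C S  input=bool bool bool bool $  — expand S -> L bool bool
step 6: stack=$ bool bool C bool bool L  input=bool bool bool bool $  — expand L -> ε
step 7: stack=$ bool bool C bool bool  input=bool bool bool bool $  — match bool
step 8: stack=$ bool bool C bool  input=bool bool bool $  — match bool
step 9: stack=$ bool bool C  input=bool bool $  — expand C -> ε
step 10: stack=$ bool bool  input=bool bool $  — match bool
step 11: stack=$ bool  input=bool $  — match bool
Accept reached after 11 steps.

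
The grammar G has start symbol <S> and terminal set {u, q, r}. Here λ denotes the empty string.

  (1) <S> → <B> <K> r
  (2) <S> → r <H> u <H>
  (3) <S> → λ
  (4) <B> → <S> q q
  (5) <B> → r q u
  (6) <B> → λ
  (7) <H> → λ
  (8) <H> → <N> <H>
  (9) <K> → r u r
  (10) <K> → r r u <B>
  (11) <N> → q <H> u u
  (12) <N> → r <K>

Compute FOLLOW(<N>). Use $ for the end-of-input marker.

{$, q, r, u}

FIRST(<K>): from <K>→r u r we get {r}; from <K>→r r u <B> we get {r}. So FIRST(<K>) = {r}.
FIRST(<N>): from <N>→q <H> u u we get {q}; from <N>→r <K> we get {r}. So FIRST(<N>) = {q, r}.
FIRST(<H>): from <H>→λ we get {λ}; from <H>→<N> <H> we get {q, r}. So FIRST(<H>) = {λ, q, r}.
FIRST(<S>): from <S>→<B> <K> r we get {q, r}; from <S>→r <H> u <H> we get {r}; from <S>→λ we get {λ}. So FIRST(<S>) = {λ, q, r}.
FIRST(<B>): from <B>→<S> q q we get {q, r}; from <B>→r q u we get {r}; from <B>→λ we get {λ}. So FIRST(<B>) = {λ, q, r}.
FOLLOW(<S>) includes $ since <S> is the start symbol.
FOLLOW(<S>): in <B>→<S> q q, <S> is followed by q q with FIRST {q}. Thus FOLLOW(<S>) = {$, q}.
FOLLOW(<H>): in <S>→r <H> u <H> (occurrence 1), <H> is followed by u <H> with FIRST {u}; in <S>→r <H> u <H> (occurrence 2), the suffix after <H> is empty, so FOLLOW(<H>) ⊇ FOLLOW(<S>) = {$, q}; in <H>→<N> <H>, the suffix after <H> is empty (adds nothing new); in <N>→q <H> u u, <H> is followed by u u with FIRST {u}. Thus FOLLOW(<H>) = {$, q, u}.
FOLLOW(<N>): in <H>→<N> <H>, <N> is followed by <H> with FIRST {λ, q, r}; in <H>→<N> <H>, the suffix after <N> is nullable, so FOLLOW(<N>) ⊇ FOLLOW(<H>) = {$, q, u}. Thus FOLLOW(<N>) = {$, q, r, u}.
FOLLOW(<K>): in <S>→<B> <K> r, <K> is followed by r with FIRST {r}; in <N>→r <K>, the suffix after <K> is empty, so FOLLOW(<K>) ⊇ FOLLOW(<N>) = {$, q, r, u}. Thus FOLLOW(<K>) = {$, q, r, u}.
FOLLOW(<B>): in <S>→<B> <K> r, <B> is followed by <K> r with FIRST {r}; in <K>→r r u <B>, the suffix after <B> is empty, so FOLLOW(<B>) ⊇ FOLLOW(<K>) = {$, q, r, u}. Thus FOLLOW(<B>) = {$, q, r, u}.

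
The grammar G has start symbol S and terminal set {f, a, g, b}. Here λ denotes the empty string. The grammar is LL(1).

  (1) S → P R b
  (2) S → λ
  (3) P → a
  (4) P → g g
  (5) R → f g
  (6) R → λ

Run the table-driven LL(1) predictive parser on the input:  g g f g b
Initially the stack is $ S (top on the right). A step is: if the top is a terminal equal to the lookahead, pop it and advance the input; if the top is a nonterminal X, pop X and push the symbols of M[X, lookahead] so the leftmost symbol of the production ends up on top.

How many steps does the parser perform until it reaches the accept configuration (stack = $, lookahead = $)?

8

     Stack      Input        Action
  1  $ S        g g f g b $  expand S → P R b
  2  $ b R P    g g f g b $  expand P → g g
  3  $ b R g g  g g f g b $  match g
  4  $ b R g    g f g b $    match g
  5  $ b R      f g b $      expand R → f g
  6  $ b g f    f g b $      match f
  7  $ b g      g b $        match g
  8  $ b        b $          match b
Accept reached after 8 steps.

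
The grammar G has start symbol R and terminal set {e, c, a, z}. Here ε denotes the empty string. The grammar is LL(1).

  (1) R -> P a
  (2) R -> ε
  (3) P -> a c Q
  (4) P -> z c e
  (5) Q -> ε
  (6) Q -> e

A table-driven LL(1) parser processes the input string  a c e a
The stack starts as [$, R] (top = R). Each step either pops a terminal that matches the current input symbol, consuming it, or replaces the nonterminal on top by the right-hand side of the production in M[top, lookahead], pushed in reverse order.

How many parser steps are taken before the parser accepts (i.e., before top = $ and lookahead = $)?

step 1: stack=$ R  input=a c e a $  — expand R -> P a
step 2: stack=$ a P  input=a c e a $  — expand P -> a c Q
step 3: stack=$ a Q c a  input=a c e a $  — match a
step 4: stack=$ a Q c  input=c e a $  — match c
step 5: stack=$ a Q  input=e a $  — expand Q -> e
step 6: stack=$ a e  input=e a $  — match e
step 7: stack=$ a  input=a $  — match a
Accept reached after 7 steps.

7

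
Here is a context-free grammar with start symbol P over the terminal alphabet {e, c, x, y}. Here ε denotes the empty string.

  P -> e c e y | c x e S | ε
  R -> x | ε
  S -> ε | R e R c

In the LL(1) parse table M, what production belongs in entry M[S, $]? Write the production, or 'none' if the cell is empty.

FIRST(P) = {ε, c, e}
FIRST(R) = {ε, x}
FIRST(S) = {ε, e, x}  (via R e R c)
FOLLOW(P) includes $ since P is the start symbol.
FOLLOW(P): P appears on no right-hand side. Thus FOLLOW(P) = {$}.
FOLLOW(S): in P->c x e S, the suffix after S is empty, so FOLLOW(S) ⊇ FOLLOW(P) = {$}. Thus FOLLOW(S) = {$}.
For S -> ε: FIRST(ε) = {ε}, so it goes in M[S, t] for t ∈ {}; since ε ∈ FIRST, also for every t ∈ FOLLOW(S) = {$}.
For S -> R e R c: FIRST(R e R c) = {e, x}, so it goes in M[S, t] for t ∈ {e, x}.

S -> ε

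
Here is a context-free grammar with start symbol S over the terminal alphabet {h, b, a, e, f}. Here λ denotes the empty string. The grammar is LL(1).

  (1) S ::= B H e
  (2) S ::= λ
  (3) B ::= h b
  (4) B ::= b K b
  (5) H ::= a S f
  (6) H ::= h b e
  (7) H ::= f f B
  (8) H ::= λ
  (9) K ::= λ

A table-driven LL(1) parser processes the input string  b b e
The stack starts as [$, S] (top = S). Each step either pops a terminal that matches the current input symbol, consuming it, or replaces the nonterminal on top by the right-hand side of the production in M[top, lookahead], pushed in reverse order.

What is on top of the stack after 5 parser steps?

H

     Stack        Input    Action
  1  $ S          b b e $  expand S ::= B H e
  2  $ e H B      b b e $  expand B ::= b K b
  3  $ e H b K b  b b e $  match b
  4  $ e H b K    b e $    expand K ::= λ
  5  $ e H b      b e $    match b
Stack after step 5: $ e H (top = H).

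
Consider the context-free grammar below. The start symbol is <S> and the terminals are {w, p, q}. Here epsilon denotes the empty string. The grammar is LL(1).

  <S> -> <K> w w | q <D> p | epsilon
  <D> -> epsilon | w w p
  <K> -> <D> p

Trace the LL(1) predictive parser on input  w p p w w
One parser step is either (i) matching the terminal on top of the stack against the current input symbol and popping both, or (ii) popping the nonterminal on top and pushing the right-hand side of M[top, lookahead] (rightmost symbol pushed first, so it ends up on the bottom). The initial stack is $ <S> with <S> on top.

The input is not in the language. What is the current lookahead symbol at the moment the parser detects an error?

p

step 1: stack=$ <S>  input=w p p w w $  — expand <S> -> <K> w w
step 2: stack=$ w w <K>  input=w p p w w $  — expand <K> -> <D> p
step 3: stack=$ w w p <D>  input=w p p w w $  — expand <D> -> w w p
step 4: stack=$ w w p p w w  input=w p p w w $  — match w
step 5: stack=$ w w p p w  input=p p w w $  — error: top is terminal w but lookahead is p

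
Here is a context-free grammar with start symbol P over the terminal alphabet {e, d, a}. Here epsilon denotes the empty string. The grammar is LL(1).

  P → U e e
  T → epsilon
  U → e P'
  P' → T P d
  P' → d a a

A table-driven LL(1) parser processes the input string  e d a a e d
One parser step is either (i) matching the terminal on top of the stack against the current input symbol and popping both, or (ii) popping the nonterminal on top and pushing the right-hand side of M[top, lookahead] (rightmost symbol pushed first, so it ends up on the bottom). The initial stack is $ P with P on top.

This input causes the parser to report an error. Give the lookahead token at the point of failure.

     Stack        Input          Action
  1  $ P          e d a a e d $  expand P → U e e
  2  $ e e U      e d a a e d $  expand U → e P'
  3  $ e e P' e   e d a a e d $  match e
  4  $ e e P'     d a a e d $    expand P' → d a a
  5  $ e e a a d  d a a e d $    match d
  6  $ e e a a    a a e d $      match a
  7  $ e e a      a e d $        match a
  8  $ e e        e d $          match e
  9  $ e          d $            error: top is terminal e but lookahead is d

d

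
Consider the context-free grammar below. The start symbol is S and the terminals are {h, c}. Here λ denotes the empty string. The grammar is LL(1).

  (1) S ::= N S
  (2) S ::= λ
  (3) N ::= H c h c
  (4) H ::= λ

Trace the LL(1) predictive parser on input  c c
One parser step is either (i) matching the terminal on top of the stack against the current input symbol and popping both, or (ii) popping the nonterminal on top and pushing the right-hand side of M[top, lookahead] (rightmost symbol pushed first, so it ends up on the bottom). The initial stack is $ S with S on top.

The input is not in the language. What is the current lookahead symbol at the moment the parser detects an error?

c

     Stack        Input  Action
  1  $ S          c c $  expand S ::= N S
  2  $ S N        c c $  expand N ::= H c h c
  3  $ S c h c H  c c $  expand H ::= λ
  4  $ S c h c    c c $  match c
  5  $ S c h      c $    error: top is terminal h but lookahead is c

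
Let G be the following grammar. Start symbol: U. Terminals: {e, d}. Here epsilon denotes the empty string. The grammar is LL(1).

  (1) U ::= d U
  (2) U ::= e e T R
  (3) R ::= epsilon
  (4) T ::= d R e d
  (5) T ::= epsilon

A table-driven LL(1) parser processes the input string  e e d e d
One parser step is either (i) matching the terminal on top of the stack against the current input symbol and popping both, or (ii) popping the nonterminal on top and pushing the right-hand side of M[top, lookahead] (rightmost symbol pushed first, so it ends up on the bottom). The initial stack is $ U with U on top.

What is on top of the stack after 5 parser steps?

step 1: stack=$ U  input=e e d e d $  — expand U ::= e e T R
step 2: stack=$ R T e e  input=e e d e d $  — match e
step 3: stack=$ R T e  input=e d e d $  — match e
step 4: stack=$ R T  input=d e d $  — expand T ::= d R e d
step 5: stack=$ R d e R d  input=d e d $  — match d
Stack after step 5: $ R d e R (top = R).

R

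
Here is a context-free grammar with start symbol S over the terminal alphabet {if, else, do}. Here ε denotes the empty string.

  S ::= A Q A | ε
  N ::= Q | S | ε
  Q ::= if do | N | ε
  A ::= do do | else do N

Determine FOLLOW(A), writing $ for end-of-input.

FIRST(A): from A::=do do we get {do}; from A::=else do N we get {else}. So FIRST(A) = {do, else}.
FIRST(S): from S::=A Q A we get {do, else}; from S::=ε we get {ε}. So FIRST(S) = {ε, do, else}.
FIRST(N): from N::=Q we get {ε, do, else, if}; from N::=S we get {ε, do, else}; from N::=ε we get {ε}. So FIRST(N) = {ε, do, else, if}.
FIRST(Q): from Q::=if do we get {if}; from Q::=N we get {ε, do, else, if}; from Q::=ε we get {ε}. So FIRST(Q) = {ε, do, else, if}.
FOLLOW(S) includes $ since S is the start symbol.
FOLLOW(S): in N::=S, the suffix after S is empty, so FOLLOW(S) ⊇ FOLLOW(N) = {$, do, else, if}. Thus FOLLOW(S) = {$, do, else, if}.
FOLLOW(A): in S::=A Q A (occurrence 1), A is followed by Q A with FIRST {do, else, if}; in S::=A Q A (occurrence 2), the suffix after A is empty, so FOLLOW(A) ⊇ FOLLOW(S) = {$, do, else, if}. Thus FOLLOW(A) = {$, do, else, if}.
FOLLOW(N): in Q::=N, the suffix after N is empty, so FOLLOW(N) ⊇ FOLLOW(Q) = {$, do, else, if}; in A::=else do N, the suffix after N is empty, so FOLLOW(N) ⊇ FOLLOW(A) = {$, do, else, if}. Thus FOLLOW(N) = {$, do, else, if}.
FOLLOW(Q): in S::=A Q A, Q is followed by A with FIRST {do, else}; in N::=Q, the suffix after Q is empty, so FOLLOW(Q) ⊇ FOLLOW(N) = {$, do, else, if}. Thus FOLLOW(Q) = {$, do, else, if}.

{$, do, else, if}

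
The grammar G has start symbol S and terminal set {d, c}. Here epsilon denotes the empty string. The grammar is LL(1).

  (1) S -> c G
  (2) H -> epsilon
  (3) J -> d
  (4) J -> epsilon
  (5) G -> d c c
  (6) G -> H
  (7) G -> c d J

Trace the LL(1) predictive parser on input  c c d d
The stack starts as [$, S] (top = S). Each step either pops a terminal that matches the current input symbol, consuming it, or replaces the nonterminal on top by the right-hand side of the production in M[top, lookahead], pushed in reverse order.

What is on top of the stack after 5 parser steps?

J

step 1: stack=$ S  input=c c d d $  — expand S -> c G
step 2: stack=$ G c  input=c c d d $  — match c
step 3: stack=$ G  input=c d d $  — expand G -> c d J
step 4: stack=$ J d c  input=c d d $  — match c
step 5: stack=$ J d  input=d d $  — match d
Stack after step 5: $ J (top = J).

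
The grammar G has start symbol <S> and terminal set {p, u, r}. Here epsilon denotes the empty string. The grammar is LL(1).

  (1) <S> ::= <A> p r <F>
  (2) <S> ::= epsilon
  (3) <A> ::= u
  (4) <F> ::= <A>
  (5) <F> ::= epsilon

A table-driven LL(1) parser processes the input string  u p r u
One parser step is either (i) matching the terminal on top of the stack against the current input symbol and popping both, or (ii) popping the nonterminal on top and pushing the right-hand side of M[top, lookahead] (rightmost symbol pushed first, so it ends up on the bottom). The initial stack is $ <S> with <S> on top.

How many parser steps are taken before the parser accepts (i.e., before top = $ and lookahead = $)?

     Stack          Input      Action
  1  $ <S>          u p r u $  expand <S> ::= <A> p r <F>
  2  $ <F> r p <A>  u p r u $  expand <A> ::= u
  3  $ <F> r p u    u p r u $  match u
  4  $ <F> r p      p r u $    match p
  5  $ <F> r        r u $      match r
  6  $ <F>          u $        expand <F> ::= <A>
  7  $ <A>          u $        expand <A> ::= u
  8  $ u            u $        match u
Accept reached after 8 steps.

8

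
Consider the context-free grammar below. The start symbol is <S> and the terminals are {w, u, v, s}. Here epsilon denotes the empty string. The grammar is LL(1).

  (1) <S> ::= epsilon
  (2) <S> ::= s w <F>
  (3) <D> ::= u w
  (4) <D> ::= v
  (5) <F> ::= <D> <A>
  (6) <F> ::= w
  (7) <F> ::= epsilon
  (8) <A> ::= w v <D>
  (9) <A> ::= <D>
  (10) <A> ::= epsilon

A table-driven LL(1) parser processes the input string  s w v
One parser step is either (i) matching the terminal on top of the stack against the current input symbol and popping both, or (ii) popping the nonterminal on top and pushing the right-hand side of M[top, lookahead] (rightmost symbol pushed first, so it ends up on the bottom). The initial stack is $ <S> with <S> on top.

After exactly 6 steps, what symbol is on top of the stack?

     Stack      Input    Action
  1  $ <S>      s w v $  expand <S> ::= s w <F>
  2  $ <F> w s  s w v $  match s
  3  $ <F> w    w v $    match w
  4  $ <F>      v $      expand <F> ::= <D> <A>
  5  $ <A> <D>  v $      expand <D> ::= v
  6  $ <A> v    v $      match v
Stack after step 6: $ <A> (top = <A>).

<A>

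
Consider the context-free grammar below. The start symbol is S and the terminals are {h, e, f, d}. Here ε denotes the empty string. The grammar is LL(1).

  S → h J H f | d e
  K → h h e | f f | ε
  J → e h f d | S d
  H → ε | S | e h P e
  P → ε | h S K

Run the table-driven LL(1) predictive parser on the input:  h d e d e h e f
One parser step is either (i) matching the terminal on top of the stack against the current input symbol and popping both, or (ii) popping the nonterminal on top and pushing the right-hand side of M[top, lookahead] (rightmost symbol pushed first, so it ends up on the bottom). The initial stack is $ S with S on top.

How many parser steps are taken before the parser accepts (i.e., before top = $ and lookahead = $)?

13

step 1: stack=$ S  input=h d e d e h e f $  — expand S → h J H f
step 2: stack=$ f H J h  input=h d e d e h e f $  — match h
step 3: stack=$ f H J  input=d e d e h e f $  — expand J → S d
step 4: stack=$ f H d S  input=d e d e h e f $  — expand S → d e
step 5: stack=$ f H d e d  input=d e d e h e f $  — match d
step 6: stack=$ f H d e  input=e d e h e f $  — match e
step 7: stack=$ f H d  input=d e h e f $  — match d
step 8: stack=$ f H  input=e h e f $  — expand H → e h P e
step 9: stack=$ f e P h e  input=e h e f $  — match e
step 10: stack=$ f e P h  input=h e f $  — match h
step 11: stack=$ f e P  input=e f $  — expand P → ε
step 12: stack=$ f e  input=e f $  — match e
step 13: stack=$ f  input=f $  — match f
Accept reached after 13 steps.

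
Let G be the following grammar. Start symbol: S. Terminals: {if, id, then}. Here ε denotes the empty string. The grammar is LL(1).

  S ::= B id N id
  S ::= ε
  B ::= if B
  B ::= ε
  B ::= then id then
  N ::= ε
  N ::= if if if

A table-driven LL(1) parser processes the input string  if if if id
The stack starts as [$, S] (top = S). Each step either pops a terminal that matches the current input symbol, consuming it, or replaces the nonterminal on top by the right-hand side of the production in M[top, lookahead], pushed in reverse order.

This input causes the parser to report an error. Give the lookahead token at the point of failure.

      Stack           Input          Action
   1  $ S             if if if id $  expand S ::= B id N id
   2  $ id N id B     if if if id $  expand B ::= if B
   3  $ id N id B if  if if if id $  match if
   4  $ id N id B     if if id $     expand B ::= if B
   5  $ id N id B if  if if id $     match if
   6  $ id N id B     if id $        expand B ::= if B
   7  $ id N id B if  if id $        match if
   8  $ id N id B     id $           expand B ::= ε
   9  $ id N id       id $           match id
  10  $ id N          $              error: M[N, $] is empty

$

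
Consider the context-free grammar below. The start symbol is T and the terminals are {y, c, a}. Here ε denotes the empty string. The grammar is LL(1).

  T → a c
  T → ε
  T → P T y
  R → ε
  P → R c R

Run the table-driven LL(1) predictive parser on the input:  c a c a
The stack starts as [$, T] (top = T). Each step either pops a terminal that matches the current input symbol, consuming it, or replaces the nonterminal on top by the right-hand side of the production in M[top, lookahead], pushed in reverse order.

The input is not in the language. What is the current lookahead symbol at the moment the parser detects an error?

a

step 1: stack=$ T  input=c a c a $  — expand T → P T y
step 2: stack=$ y T P  input=c a c a $  — expand P → R c R
step 3: stack=$ y T R c R  input=c a c a $  — expand R → ε
step 4: stack=$ y T R c  input=c a c a $  — match c
step 5: stack=$ y T R  input=a c a $  — expand R → ε
step 6: stack=$ y T  input=a c a $  — expand T → a c
step 7: stack=$ y c a  input=a c a $  — match a
step 8: stack=$ y c  input=c a $  — match c
step 9: stack=$ y  input=a $  — error: top is terminal y but lookahead is a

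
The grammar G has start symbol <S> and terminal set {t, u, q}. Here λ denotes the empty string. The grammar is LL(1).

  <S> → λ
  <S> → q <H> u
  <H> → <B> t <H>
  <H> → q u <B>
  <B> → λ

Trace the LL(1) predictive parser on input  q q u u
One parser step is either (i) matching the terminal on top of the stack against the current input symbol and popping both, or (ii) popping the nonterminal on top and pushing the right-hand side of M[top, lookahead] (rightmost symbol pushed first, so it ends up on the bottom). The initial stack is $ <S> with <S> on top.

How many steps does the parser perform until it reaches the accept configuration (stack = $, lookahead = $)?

7

step 1: stack=$ <S>  input=q q u u $  — expand <S> → q <H> u
step 2: stack=$ u <H> q  input=q q u u $  — match q
step 3: stack=$ u <H>  input=q u u $  — expand <H> → q u <B>
step 4: stack=$ u <B> u q  input=q u u $  — match q
step 5: stack=$ u <B> u  input=u u $  — match u
step 6: stack=$ u <B>  input=u $  — expand <B> → λ
step 7: stack=$ u  input=u $  — match u
Accept reached after 7 steps.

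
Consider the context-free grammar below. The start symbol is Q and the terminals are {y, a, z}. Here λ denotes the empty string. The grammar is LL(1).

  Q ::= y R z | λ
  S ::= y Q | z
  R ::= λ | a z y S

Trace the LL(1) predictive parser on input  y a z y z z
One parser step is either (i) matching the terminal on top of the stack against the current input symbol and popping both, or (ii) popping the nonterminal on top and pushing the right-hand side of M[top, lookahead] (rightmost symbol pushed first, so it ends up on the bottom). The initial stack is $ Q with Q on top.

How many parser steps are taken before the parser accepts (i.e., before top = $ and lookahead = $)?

9

     Stack        Input          Action
  1  $ Q          y a z y z z $  expand Q ::= y R z
  2  $ z R y      y a z y z z $  match y
  3  $ z R        a z y z z $    expand R ::= a z y S
  4  $ z S y z a  a z y z z $    match a
  5  $ z S y z    z y z z $      match z
  6  $ z S y      y z z $        match y
  7  $ z S        z z $          expand S ::= z
  8  $ z z        z z $          match z
  9  $ z          z $            match z
Accept reached after 9 steps.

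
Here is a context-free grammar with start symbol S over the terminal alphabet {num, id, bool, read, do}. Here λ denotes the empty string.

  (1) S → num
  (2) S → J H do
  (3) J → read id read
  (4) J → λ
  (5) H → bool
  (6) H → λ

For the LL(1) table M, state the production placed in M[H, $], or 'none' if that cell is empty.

FIRST(J): from J→read id read we get {read}; from J→λ we get {λ}. So FIRST(J) = {λ, read}.
FIRST(H): from H→bool we get {bool}; from H→λ we get {λ}. So FIRST(H) = {λ, bool}.
FIRST(S): from S→num we get {num}; from S→J H do we get {bool, do, read}. So FIRST(S) = {bool, do, num, read}.
FOLLOW(S) includes $ since S is the start symbol.
FOLLOW(H): in S→J H do, H is followed by do with FIRST {do}. Thus FOLLOW(H) = {do}.
For H → bool: FIRST(bool) = {bool}, so it goes in M[H, t] for t ∈ {bool}.
For H → λ: FIRST(λ) = {λ}, so it goes in M[H, t] for t ∈ {}; since λ ∈ FIRST, also for every t ∈ FOLLOW(H) = {do}.
None of these place a production in M[H, $].

none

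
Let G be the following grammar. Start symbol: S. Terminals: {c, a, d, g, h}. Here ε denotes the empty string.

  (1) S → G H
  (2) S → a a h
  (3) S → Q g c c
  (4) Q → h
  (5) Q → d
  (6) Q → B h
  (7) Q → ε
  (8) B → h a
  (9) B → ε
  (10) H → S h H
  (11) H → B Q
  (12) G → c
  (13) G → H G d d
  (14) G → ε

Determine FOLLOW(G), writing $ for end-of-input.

FIRST(B): from B→h a we get {h}; from B→ε we get {ε}. So FIRST(B) = {ε, h}.
FIRST(Q): from Q→h we get {h}; from Q→d we get {d}; from Q→B h we get {h}; from Q→ε we get {ε}. So FIRST(Q) = {ε, d, h}.
FIRST(S): from S→G H we get {ε, a, c, d, g, h}; from S→a a h we get {a}; from S→Q g c c we get {d, g, h}. So FIRST(S) = {ε, a, c, d, g, h}.
FIRST(H): from H→S h H we get {a, c, d, g, h}; from H→B Q we get {ε, d, h}. So FIRST(H) = {ε, a, c, d, g, h}.
FIRST(G): from G→c we get {c}; from G→H G d d we get {a, c, d, g, h}; from G→ε we get {ε}. So FIRST(G) = {ε, a, c, d, g, h}.
FOLLOW(S) includes $ since S is the start symbol.
FOLLOW(S): in H→S h H, S is followed by h H with FIRST {h}. Thus FOLLOW(S) = {$, h}.
FOLLOW(H): in S→G H, the suffix after H is empty, so FOLLOW(H) ⊇ FOLLOW(S) = {$, h}; in H→S h H, the suffix after H is empty (adds nothing new); in G→H G d d, H is followed by G d d with FIRST {a, c, d, g, h}. Thus FOLLOW(H) = {$, a, c, d, g, h}.
FOLLOW(Q): in S→Q g c c, Q is followed by g c c with FIRST {g}; in H→B Q, the suffix after Q is empty, so FOLLOW(Q) ⊇ FOLLOW(H) = {$, a, c, d, g, h}. Thus FOLLOW(Q) = {$, a, c, d, g, h}.
FOLLOW(B): in Q→B h, B is followed by h with FIRST {h}; in H→B Q, B is followed by Q with FIRST {ε, d, h}; in H→B Q, the suffix after B is nullable, so FOLLOW(B) ⊇ FOLLOW(H) = {$, a, c, d, g, h}. Thus FOLLOW(B) = {$, a, c, d, g, h}.
FOLLOW(G): in S→G H, G is followed by H with FIRST {ε, a, c, d, g, h}; in S→G H, the suffix after G is nullable, so FOLLOW(G) ⊇ FOLLOW(S) = {$, h}; in G→H G d d, G is followed by d d with FIRST {d}. Thus FOLLOW(G) = {$, a, c, d, g, h}.

{$, a, c, d, g, h}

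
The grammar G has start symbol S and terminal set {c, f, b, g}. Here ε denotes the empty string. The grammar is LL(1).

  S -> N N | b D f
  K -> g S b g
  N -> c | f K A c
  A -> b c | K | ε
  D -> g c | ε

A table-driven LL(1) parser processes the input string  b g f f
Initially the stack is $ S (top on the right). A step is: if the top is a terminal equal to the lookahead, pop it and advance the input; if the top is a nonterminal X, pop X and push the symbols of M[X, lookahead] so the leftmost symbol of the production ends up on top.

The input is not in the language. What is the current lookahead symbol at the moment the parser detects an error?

f

step 1: stack=$ S  input=b g f f $  — expand S -> b D f
step 2: stack=$ f D b  input=b g f f $  — match b
step 3: stack=$ f D  input=g f f $  — expand D -> g c
step 4: stack=$ f c g  input=g f f $  — match g
step 5: stack=$ f c  input=f f $  — error: top is terminal c but lookahead is f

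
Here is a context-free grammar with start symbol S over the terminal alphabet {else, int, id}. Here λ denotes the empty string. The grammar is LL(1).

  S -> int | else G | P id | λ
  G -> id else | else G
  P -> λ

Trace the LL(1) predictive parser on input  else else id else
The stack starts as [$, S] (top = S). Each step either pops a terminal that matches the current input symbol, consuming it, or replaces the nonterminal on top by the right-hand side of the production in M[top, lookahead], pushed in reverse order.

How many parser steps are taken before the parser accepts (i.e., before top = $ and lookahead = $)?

7

step 1: stack=$ S  input=else else id else $  — expand S -> else G
step 2: stack=$ G else  input=else else id else $  — match else
step 3: stack=$ G  input=else id else $  — expand G -> else G
step 4: stack=$ G else  input=else id else $  — match else
step 5: stack=$ G  input=id else $  — expand G -> id else
step 6: stack=$ else id  input=id else $  — match id
step 7: stack=$ else  input=else $  — match else
Accept reached after 7 steps.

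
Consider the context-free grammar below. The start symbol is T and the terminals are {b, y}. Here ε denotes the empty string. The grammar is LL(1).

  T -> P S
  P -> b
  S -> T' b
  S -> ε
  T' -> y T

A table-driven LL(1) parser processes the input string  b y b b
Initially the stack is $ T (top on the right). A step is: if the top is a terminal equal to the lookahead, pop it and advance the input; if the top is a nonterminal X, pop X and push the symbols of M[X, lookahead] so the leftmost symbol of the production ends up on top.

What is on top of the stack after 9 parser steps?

S

step 1: stack=$ T  input=b y b b $  — expand T -> P S
step 2: stack=$ S P  input=b y b b $  — expand P -> b
step 3: stack=$ S b  input=b y b b $  — match b
step 4: stack=$ S  input=y b b $  — expand S -> T' b
step 5: stack=$ b T'  input=y b b $  — expand T' -> y T
step 6: stack=$ b T y  input=y b b $  — match y
step 7: stack=$ b T  input=b b $  — expand T -> P S
step 8: stack=$ b S P  input=b b $  — expand P -> b
step 9: stack=$ b S b  input=b b $  — match b
Stack after step 9: $ b S (top = S).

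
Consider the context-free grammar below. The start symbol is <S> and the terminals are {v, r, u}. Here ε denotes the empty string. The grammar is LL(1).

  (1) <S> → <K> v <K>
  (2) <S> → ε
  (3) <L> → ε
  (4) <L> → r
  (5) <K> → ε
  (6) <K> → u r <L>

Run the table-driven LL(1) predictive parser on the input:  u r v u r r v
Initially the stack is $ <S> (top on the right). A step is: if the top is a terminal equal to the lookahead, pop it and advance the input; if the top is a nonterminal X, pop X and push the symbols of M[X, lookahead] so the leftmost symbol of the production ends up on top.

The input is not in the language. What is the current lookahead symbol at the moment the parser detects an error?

v

      Stack            Input            Action
   1  $ <S>            u r v u r r v $  expand <S> → <K> v <K>
   2  $ <K> v <K>      u r v u r r v $  expand <K> → u r <L>
   3  $ <K> v <L> r u  u r v u r r v $  match u
   4  $ <K> v <L> r    r v u r r v $    match r
   5  $ <K> v <L>      v u r r v $      expand <L> → ε
   6  $ <K> v          v u r r v $      match v
   7  $ <K>            u r r v $        expand <K> → u r <L>
   8  $ <L> r u        u r r v $        match u
   9  $ <L> r          r r v $          match r
  10  $ <L>            r v $            expand <L> → r
  11  $ r              r v $            match r
  12  $                v $              error: stack empty but input remains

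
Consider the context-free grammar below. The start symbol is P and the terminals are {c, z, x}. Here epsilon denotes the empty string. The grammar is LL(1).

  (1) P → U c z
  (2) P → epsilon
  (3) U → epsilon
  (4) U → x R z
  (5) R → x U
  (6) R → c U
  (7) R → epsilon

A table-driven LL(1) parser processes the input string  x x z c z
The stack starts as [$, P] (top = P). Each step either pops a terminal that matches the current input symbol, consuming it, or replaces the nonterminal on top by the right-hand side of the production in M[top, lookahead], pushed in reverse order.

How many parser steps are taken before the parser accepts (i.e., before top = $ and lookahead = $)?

step 1: stack=$ P  input=x x z c z $  — expand P → U c z
step 2: stack=$ z c U  input=x x z c z $  — expand U → x R z
step 3: stack=$ z c z R x  input=x x z c z $  — match x
step 4: stack=$ z c z R  input=x z c z $  — expand R → x U
step 5: stack=$ z c z U x  input=x z c z $  — match x
step 6: stack=$ z c z U  input=z c z $  — expand U → epsilon
step 7: stack=$ z c z  input=z c z $  — match z
step 8: stack=$ z c  input=c z $  — match c
step 9: stack=$ z  input=z $  — match z
Accept reached after 9 steps.

9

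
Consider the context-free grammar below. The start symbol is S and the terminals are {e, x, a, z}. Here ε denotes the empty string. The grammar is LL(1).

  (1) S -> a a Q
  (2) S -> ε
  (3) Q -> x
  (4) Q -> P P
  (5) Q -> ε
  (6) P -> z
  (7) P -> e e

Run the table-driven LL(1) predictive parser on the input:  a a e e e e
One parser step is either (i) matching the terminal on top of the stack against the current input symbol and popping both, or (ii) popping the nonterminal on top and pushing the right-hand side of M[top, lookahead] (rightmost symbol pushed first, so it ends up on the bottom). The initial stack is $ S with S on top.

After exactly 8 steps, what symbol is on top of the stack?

     Stack    Input          Action
  1  $ S      a a e e e e $  expand S -> a a Q
  2  $ Q a a  a a e e e e $  match a
  3  $ Q a    a e e e e $    match a
  4  $ Q      e e e e $      expand Q -> P P
  5  $ P P    e e e e $      expand P -> e e
  6  $ P e e  e e e e $      match e
  7  $ P e    e e e $        match e
  8  $ P      e e $          expand P -> e e
Stack after step 8: $ e e (top = e).

e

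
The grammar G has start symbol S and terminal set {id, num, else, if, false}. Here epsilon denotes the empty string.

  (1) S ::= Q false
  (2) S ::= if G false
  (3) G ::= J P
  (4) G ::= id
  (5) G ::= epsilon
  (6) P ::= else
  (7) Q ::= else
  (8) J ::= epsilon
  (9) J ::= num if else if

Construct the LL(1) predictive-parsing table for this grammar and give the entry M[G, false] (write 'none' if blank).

FIRST(P) = {else}
FIRST(Q) = {else}
FIRST(J) = {epsilon, num}
FIRST(S) = {else, if}  (via Q false)
FIRST(G) = {epsilon, else, id, num}  (via J P)
FOLLOW(S) includes $ since S is the start symbol.
FOLLOW(G): in S::=if G false, G is followed by false with FIRST {false}. Thus FOLLOW(G) = {false}.
For G ::= J P: FIRST(J P) = {else, num}, so it goes in M[G, t] for t ∈ {else, num}.
For G ::= id: FIRST(id) = {id}, so it goes in M[G, t] for t ∈ {id}.
For G ::= epsilon: FIRST(epsilon) = {epsilon}, so it goes in M[G, t] for t ∈ {}; since epsilon ∈ FIRST, also for every t ∈ FOLLOW(G) = {false}.

G ::= epsilon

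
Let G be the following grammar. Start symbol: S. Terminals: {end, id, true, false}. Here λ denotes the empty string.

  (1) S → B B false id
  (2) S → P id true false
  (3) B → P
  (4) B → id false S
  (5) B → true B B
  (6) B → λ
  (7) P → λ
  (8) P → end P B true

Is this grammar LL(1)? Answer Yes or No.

FIRST(S) = {end, false, id, true}
FIRST(B) = {λ, end, id, true}
FIRST(P) = {λ, end}
FOLLOW(S) = {$, end, false, id, true}
FOLLOW(B) = {end, false, id, true}
FOLLOW(P) = {end, false, id, true}
Cell M[B, end] receives both B → P and B → λ — the grammar is not LL(1).

No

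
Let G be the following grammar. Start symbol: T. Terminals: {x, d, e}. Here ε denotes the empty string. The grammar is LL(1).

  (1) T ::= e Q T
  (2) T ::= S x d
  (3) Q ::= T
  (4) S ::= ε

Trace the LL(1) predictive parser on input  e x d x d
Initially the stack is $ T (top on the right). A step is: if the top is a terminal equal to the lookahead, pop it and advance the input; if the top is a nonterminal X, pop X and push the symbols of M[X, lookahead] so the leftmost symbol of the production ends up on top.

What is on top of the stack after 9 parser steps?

     Stack      Input        Action
  1  $ T        e x d x d $  expand T ::= e Q T
  2  $ T Q e    e x d x d $  match e
  3  $ T Q      x d x d $    expand Q ::= T
  4  $ T T      x d x d $    expand T ::= S x d
  5  $ T d x S  x d x d $    expand S ::= ε
  6  $ T d x    x d x d $    match x
  7  $ T d      d x d $      match d
  8  $ T        x d $        expand T ::= S x d
  9  $ d x S    x d $        expand S ::= ε
Stack after step 9: $ d x (top = x).

x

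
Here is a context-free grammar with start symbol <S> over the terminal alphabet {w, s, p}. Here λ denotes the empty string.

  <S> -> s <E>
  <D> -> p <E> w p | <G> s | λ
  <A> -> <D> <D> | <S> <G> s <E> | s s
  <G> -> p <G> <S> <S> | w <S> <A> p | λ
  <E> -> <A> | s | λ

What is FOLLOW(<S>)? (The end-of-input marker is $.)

FIRST(<S>): from <S>->s <E> we get {s}. So FIRST(<S>) = {s}.
FIRST(<G>): from <G>->p <G> <S> <S> we get {p}; from <G>->w <S> <A> p we get {w}; from <G>->λ we get {λ}. So FIRST(<G>) = {λ, p, w}.
FIRST(<D>): from <D>->p <E> w p we get {p}; from <D>-><G> s we get {p, s, w}; from <D>->λ we get {λ}. So FIRST(<D>) = {λ, p, s, w}.
FIRST(<A>): from <A>-><D> <D> we get {λ, p, s, w}; from <A>-><S> <G> s <E> we get {s}; from <A>->s s we get {s}. So FIRST(<A>) = {λ, p, s, w}.
FIRST(<E>): from <E>-><A> we get {λ, p, s, w}; from <E>->s we get {s}; from <E>->λ we get {λ}. So FIRST(<E>) = {λ, p, s, w}.
FOLLOW(<S>) includes $ since <S> is the start symbol.
FOLLOW(<G>): in <D>-><G> s, <G> is followed by s with FIRST {s}; in <A>-><S> <G> s <E>, <G> is followed by s <E> with FIRST {s}; in <G>->p <G> <S> <S>, <G> is followed by <S> <S> with FIRST {s}. Thus FOLLOW(<G>) = {s}.
FOLLOW(<S>): in <A>-><S> <G> s <E>, <S> is followed by <G> s <E> with FIRST {p, s, w}; in <G>->p <G> <S> <S> (occurrence 1), <S> is followed by <S> with FIRST {s}; in <G>->p <G> <S> <S> (occurrence 2), the suffix after <S> is empty, so FOLLOW(<S>) ⊇ FOLLOW(<G>) = {s}; in <G>->w <S> <A> p, <S> is followed by <A> p with FIRST {p, s, w}. Thus FOLLOW(<S>) = {$, p, s, w}.
FOLLOW(<D>): in <A>-><D> <D> (occurrence 1), <D> is followed by <D> with FIRST {λ, p, s, w}; in <A>-><D> <D> (occurrence 1), the suffix after <D> is nullable, so FOLLOW(<D>) ⊇ FOLLOW(<A>) = {$, p, s, w}; in <A>-><D> <D> (occurrence 2), the suffix after <D> is empty, so FOLLOW(<D>) ⊇ FOLLOW(<A>) = {$, p, s, w}. Thus FOLLOW(<D>) = {$, p, s, w}.
FOLLOW(<A>): in <G>->w <S> <A> p, <A> is followed by p with FIRST {p}; in <E>-><A>, the suffix after <A> is empty, so FOLLOW(<A>) ⊇ FOLLOW(<E>) = {$, p, s, w}. Thus FOLLOW(<A>) = {$, p, s, w}.
FOLLOW(<E>): in <S>->s <E>, the suffix after <E> is empty, so FOLLOW(<E>) ⊇ FOLLOW(<S>) = {$, p, s, w}; in <D>->p <E> w p, <E> is followed by w p with FIRST {w}; in <A>-><S> <G> s <E>, the suffix after <E> is empty, so FOLLOW(<E>) ⊇ FOLLOW(<A>) = {$, p, s, w}. Thus FOLLOW(<E>) = {$, p, s, w}.

{$, p, s, w}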